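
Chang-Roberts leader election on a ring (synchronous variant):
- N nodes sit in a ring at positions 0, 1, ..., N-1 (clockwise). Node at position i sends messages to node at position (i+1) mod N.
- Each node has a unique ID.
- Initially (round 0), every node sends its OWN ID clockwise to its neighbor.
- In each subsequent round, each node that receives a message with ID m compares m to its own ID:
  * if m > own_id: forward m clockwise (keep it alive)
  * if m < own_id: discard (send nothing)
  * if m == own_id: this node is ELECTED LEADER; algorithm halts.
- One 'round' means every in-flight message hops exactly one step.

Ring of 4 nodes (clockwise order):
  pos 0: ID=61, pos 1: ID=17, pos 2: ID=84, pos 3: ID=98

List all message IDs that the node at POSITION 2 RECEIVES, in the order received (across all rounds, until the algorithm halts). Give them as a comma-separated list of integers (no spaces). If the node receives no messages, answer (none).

Answer: 17,61,98

Derivation:
Round 1: pos1(id17) recv 61: fwd; pos2(id84) recv 17: drop; pos3(id98) recv 84: drop; pos0(id61) recv 98: fwd
Round 2: pos2(id84) recv 61: drop; pos1(id17) recv 98: fwd
Round 3: pos2(id84) recv 98: fwd
Round 4: pos3(id98) recv 98: ELECTED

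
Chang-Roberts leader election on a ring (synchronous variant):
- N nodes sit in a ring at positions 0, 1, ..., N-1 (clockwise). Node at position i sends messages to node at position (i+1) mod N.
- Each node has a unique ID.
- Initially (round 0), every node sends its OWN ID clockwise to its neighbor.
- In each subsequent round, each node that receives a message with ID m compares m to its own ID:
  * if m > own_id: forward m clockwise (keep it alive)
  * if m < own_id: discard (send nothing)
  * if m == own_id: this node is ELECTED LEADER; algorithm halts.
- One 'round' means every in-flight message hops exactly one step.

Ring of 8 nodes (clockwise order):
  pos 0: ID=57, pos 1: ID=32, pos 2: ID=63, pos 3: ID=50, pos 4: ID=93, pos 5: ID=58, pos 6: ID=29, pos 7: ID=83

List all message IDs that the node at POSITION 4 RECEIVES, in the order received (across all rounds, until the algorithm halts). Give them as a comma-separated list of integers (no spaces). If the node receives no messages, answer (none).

Answer: 50,63,83,93

Derivation:
Round 1: pos1(id32) recv 57: fwd; pos2(id63) recv 32: drop; pos3(id50) recv 63: fwd; pos4(id93) recv 50: drop; pos5(id58) recv 93: fwd; pos6(id29) recv 58: fwd; pos7(id83) recv 29: drop; pos0(id57) recv 83: fwd
Round 2: pos2(id63) recv 57: drop; pos4(id93) recv 63: drop; pos6(id29) recv 93: fwd; pos7(id83) recv 58: drop; pos1(id32) recv 83: fwd
Round 3: pos7(id83) recv 93: fwd; pos2(id63) recv 83: fwd
Round 4: pos0(id57) recv 93: fwd; pos3(id50) recv 83: fwd
Round 5: pos1(id32) recv 93: fwd; pos4(id93) recv 83: drop
Round 6: pos2(id63) recv 93: fwd
Round 7: pos3(id50) recv 93: fwd
Round 8: pos4(id93) recv 93: ELECTED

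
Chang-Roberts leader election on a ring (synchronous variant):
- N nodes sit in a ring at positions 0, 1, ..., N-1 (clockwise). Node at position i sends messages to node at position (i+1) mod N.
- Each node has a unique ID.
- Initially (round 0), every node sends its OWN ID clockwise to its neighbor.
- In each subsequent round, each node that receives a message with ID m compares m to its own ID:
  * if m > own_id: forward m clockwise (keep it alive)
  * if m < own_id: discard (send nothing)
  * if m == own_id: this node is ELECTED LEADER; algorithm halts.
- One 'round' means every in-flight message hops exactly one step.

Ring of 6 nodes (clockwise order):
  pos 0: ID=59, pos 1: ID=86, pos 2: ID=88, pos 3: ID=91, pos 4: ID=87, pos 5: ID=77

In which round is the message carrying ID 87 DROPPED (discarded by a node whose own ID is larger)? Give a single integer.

Round 1: pos1(id86) recv 59: drop; pos2(id88) recv 86: drop; pos3(id91) recv 88: drop; pos4(id87) recv 91: fwd; pos5(id77) recv 87: fwd; pos0(id59) recv 77: fwd
Round 2: pos5(id77) recv 91: fwd; pos0(id59) recv 87: fwd; pos1(id86) recv 77: drop
Round 3: pos0(id59) recv 91: fwd; pos1(id86) recv 87: fwd
Round 4: pos1(id86) recv 91: fwd; pos2(id88) recv 87: drop
Round 5: pos2(id88) recv 91: fwd
Round 6: pos3(id91) recv 91: ELECTED
Message ID 87 originates at pos 4; dropped at pos 2 in round 4

Answer: 4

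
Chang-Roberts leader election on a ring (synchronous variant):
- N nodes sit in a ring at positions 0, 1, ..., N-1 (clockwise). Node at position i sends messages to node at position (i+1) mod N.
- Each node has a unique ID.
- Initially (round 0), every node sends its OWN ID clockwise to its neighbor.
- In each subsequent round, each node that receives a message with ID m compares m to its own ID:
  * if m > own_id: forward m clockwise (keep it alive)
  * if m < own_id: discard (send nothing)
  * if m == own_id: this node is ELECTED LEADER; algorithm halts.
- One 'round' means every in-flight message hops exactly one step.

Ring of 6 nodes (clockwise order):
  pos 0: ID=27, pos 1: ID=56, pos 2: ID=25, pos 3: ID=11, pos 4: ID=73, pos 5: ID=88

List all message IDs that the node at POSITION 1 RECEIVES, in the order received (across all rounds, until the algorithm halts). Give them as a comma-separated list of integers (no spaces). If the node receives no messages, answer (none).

Round 1: pos1(id56) recv 27: drop; pos2(id25) recv 56: fwd; pos3(id11) recv 25: fwd; pos4(id73) recv 11: drop; pos5(id88) recv 73: drop; pos0(id27) recv 88: fwd
Round 2: pos3(id11) recv 56: fwd; pos4(id73) recv 25: drop; pos1(id56) recv 88: fwd
Round 3: pos4(id73) recv 56: drop; pos2(id25) recv 88: fwd
Round 4: pos3(id11) recv 88: fwd
Round 5: pos4(id73) recv 88: fwd
Round 6: pos5(id88) recv 88: ELECTED

Answer: 27,88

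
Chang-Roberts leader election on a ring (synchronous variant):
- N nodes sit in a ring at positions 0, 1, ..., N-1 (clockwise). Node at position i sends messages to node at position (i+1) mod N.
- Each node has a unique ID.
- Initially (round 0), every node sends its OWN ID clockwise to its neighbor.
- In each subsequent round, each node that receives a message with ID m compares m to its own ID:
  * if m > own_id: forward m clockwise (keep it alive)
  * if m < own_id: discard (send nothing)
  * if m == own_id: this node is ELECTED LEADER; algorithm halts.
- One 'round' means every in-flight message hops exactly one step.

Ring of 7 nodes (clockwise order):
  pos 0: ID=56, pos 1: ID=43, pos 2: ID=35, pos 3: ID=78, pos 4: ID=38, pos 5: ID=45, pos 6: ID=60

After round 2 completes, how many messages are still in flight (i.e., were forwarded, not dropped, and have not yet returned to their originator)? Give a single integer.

Answer: 3

Derivation:
Round 1: pos1(id43) recv 56: fwd; pos2(id35) recv 43: fwd; pos3(id78) recv 35: drop; pos4(id38) recv 78: fwd; pos5(id45) recv 38: drop; pos6(id60) recv 45: drop; pos0(id56) recv 60: fwd
Round 2: pos2(id35) recv 56: fwd; pos3(id78) recv 43: drop; pos5(id45) recv 78: fwd; pos1(id43) recv 60: fwd
After round 2: 3 messages still in flight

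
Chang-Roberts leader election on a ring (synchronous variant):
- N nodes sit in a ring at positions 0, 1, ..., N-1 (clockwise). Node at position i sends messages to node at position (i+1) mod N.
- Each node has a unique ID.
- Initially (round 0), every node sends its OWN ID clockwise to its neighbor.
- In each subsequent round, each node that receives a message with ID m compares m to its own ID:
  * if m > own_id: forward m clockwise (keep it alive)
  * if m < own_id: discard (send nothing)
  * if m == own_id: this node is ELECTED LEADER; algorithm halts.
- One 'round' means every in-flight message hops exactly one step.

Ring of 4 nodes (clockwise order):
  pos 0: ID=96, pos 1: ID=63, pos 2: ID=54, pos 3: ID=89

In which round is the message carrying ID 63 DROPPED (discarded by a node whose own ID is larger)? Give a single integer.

Round 1: pos1(id63) recv 96: fwd; pos2(id54) recv 63: fwd; pos3(id89) recv 54: drop; pos0(id96) recv 89: drop
Round 2: pos2(id54) recv 96: fwd; pos3(id89) recv 63: drop
Round 3: pos3(id89) recv 96: fwd
Round 4: pos0(id96) recv 96: ELECTED
Message ID 63 originates at pos 1; dropped at pos 3 in round 2

Answer: 2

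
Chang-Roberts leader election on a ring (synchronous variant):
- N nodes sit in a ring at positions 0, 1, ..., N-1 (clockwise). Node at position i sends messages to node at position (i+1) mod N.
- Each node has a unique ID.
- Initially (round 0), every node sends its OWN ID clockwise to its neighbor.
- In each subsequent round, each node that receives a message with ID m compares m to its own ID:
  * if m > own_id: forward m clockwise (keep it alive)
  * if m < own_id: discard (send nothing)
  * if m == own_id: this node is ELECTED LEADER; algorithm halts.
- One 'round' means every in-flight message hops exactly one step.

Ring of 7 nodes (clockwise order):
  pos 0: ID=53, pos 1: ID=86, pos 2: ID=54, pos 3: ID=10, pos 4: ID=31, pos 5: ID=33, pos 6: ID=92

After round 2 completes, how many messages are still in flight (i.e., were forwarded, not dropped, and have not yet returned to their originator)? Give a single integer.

Answer: 3

Derivation:
Round 1: pos1(id86) recv 53: drop; pos2(id54) recv 86: fwd; pos3(id10) recv 54: fwd; pos4(id31) recv 10: drop; pos5(id33) recv 31: drop; pos6(id92) recv 33: drop; pos0(id53) recv 92: fwd
Round 2: pos3(id10) recv 86: fwd; pos4(id31) recv 54: fwd; pos1(id86) recv 92: fwd
After round 2: 3 messages still in flight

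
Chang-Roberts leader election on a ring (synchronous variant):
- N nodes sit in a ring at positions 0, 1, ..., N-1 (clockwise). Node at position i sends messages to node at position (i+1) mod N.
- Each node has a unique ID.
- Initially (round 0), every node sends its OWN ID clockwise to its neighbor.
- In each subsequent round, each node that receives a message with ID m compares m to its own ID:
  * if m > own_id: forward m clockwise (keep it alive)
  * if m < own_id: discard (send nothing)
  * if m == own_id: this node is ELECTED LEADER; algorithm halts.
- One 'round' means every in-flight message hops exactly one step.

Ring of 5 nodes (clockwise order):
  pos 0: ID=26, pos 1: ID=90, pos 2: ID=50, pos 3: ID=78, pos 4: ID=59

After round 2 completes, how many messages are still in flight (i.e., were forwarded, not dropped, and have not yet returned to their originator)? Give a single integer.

Round 1: pos1(id90) recv 26: drop; pos2(id50) recv 90: fwd; pos3(id78) recv 50: drop; pos4(id59) recv 78: fwd; pos0(id26) recv 59: fwd
Round 2: pos3(id78) recv 90: fwd; pos0(id26) recv 78: fwd; pos1(id90) recv 59: drop
After round 2: 2 messages still in flight

Answer: 2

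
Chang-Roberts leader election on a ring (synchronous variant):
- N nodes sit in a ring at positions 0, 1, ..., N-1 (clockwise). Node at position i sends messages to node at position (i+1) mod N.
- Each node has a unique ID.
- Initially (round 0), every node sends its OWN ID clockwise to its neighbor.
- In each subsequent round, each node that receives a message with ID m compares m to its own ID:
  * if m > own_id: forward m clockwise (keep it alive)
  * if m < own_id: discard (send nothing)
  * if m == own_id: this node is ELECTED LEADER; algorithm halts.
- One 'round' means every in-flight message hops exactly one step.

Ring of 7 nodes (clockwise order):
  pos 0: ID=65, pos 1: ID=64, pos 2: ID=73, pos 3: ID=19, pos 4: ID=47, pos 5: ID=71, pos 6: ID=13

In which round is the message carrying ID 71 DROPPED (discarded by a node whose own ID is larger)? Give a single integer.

Round 1: pos1(id64) recv 65: fwd; pos2(id73) recv 64: drop; pos3(id19) recv 73: fwd; pos4(id47) recv 19: drop; pos5(id71) recv 47: drop; pos6(id13) recv 71: fwd; pos0(id65) recv 13: drop
Round 2: pos2(id73) recv 65: drop; pos4(id47) recv 73: fwd; pos0(id65) recv 71: fwd
Round 3: pos5(id71) recv 73: fwd; pos1(id64) recv 71: fwd
Round 4: pos6(id13) recv 73: fwd; pos2(id73) recv 71: drop
Round 5: pos0(id65) recv 73: fwd
Round 6: pos1(id64) recv 73: fwd
Round 7: pos2(id73) recv 73: ELECTED
Message ID 71 originates at pos 5; dropped at pos 2 in round 4

Answer: 4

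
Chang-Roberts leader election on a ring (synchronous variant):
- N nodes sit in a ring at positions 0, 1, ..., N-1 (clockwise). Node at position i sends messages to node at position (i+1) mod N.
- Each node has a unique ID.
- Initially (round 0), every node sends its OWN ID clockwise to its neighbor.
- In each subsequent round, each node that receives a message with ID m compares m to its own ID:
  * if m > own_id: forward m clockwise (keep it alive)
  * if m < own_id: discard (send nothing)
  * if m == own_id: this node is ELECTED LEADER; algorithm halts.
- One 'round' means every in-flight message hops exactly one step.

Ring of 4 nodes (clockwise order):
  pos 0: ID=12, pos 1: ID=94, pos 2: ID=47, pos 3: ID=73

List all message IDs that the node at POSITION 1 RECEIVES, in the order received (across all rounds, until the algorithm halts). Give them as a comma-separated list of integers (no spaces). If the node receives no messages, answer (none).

Round 1: pos1(id94) recv 12: drop; pos2(id47) recv 94: fwd; pos3(id73) recv 47: drop; pos0(id12) recv 73: fwd
Round 2: pos3(id73) recv 94: fwd; pos1(id94) recv 73: drop
Round 3: pos0(id12) recv 94: fwd
Round 4: pos1(id94) recv 94: ELECTED

Answer: 12,73,94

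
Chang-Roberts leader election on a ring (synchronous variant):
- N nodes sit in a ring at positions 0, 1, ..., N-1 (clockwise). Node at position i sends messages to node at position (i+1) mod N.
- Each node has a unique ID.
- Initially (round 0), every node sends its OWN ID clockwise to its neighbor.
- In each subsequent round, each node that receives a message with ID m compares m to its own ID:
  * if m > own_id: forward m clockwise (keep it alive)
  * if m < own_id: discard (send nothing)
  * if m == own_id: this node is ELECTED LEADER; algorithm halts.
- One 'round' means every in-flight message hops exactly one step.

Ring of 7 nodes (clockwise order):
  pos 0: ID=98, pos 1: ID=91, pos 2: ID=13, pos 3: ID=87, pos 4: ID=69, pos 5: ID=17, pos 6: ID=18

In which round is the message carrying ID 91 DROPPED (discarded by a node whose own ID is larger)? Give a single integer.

Round 1: pos1(id91) recv 98: fwd; pos2(id13) recv 91: fwd; pos3(id87) recv 13: drop; pos4(id69) recv 87: fwd; pos5(id17) recv 69: fwd; pos6(id18) recv 17: drop; pos0(id98) recv 18: drop
Round 2: pos2(id13) recv 98: fwd; pos3(id87) recv 91: fwd; pos5(id17) recv 87: fwd; pos6(id18) recv 69: fwd
Round 3: pos3(id87) recv 98: fwd; pos4(id69) recv 91: fwd; pos6(id18) recv 87: fwd; pos0(id98) recv 69: drop
Round 4: pos4(id69) recv 98: fwd; pos5(id17) recv 91: fwd; pos0(id98) recv 87: drop
Round 5: pos5(id17) recv 98: fwd; pos6(id18) recv 91: fwd
Round 6: pos6(id18) recv 98: fwd; pos0(id98) recv 91: drop
Round 7: pos0(id98) recv 98: ELECTED
Message ID 91 originates at pos 1; dropped at pos 0 in round 6

Answer: 6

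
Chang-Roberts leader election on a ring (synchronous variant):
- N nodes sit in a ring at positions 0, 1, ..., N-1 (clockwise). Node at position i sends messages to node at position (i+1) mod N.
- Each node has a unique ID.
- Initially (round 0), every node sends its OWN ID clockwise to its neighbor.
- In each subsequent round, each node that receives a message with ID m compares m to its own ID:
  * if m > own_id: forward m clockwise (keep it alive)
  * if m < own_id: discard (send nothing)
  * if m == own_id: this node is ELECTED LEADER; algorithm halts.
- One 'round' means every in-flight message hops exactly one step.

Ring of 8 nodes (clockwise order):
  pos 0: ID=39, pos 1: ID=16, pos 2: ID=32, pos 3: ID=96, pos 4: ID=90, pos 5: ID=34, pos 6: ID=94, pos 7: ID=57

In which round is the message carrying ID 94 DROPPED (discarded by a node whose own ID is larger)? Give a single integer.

Answer: 5

Derivation:
Round 1: pos1(id16) recv 39: fwd; pos2(id32) recv 16: drop; pos3(id96) recv 32: drop; pos4(id90) recv 96: fwd; pos5(id34) recv 90: fwd; pos6(id94) recv 34: drop; pos7(id57) recv 94: fwd; pos0(id39) recv 57: fwd
Round 2: pos2(id32) recv 39: fwd; pos5(id34) recv 96: fwd; pos6(id94) recv 90: drop; pos0(id39) recv 94: fwd; pos1(id16) recv 57: fwd
Round 3: pos3(id96) recv 39: drop; pos6(id94) recv 96: fwd; pos1(id16) recv 94: fwd; pos2(id32) recv 57: fwd
Round 4: pos7(id57) recv 96: fwd; pos2(id32) recv 94: fwd; pos3(id96) recv 57: drop
Round 5: pos0(id39) recv 96: fwd; pos3(id96) recv 94: drop
Round 6: pos1(id16) recv 96: fwd
Round 7: pos2(id32) recv 96: fwd
Round 8: pos3(id96) recv 96: ELECTED
Message ID 94 originates at pos 6; dropped at pos 3 in round 5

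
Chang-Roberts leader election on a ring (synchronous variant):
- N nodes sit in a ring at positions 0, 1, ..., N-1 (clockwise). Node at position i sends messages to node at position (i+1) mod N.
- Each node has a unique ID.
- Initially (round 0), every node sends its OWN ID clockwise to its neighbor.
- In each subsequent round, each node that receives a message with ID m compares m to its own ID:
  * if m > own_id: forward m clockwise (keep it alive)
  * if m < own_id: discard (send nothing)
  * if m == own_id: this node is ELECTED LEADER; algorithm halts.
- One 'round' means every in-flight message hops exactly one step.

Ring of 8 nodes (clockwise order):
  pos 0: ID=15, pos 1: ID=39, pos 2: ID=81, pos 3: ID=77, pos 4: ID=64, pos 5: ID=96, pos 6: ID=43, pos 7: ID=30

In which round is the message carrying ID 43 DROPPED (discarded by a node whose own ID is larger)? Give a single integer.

Answer: 4

Derivation:
Round 1: pos1(id39) recv 15: drop; pos2(id81) recv 39: drop; pos3(id77) recv 81: fwd; pos4(id64) recv 77: fwd; pos5(id96) recv 64: drop; pos6(id43) recv 96: fwd; pos7(id30) recv 43: fwd; pos0(id15) recv 30: fwd
Round 2: pos4(id64) recv 81: fwd; pos5(id96) recv 77: drop; pos7(id30) recv 96: fwd; pos0(id15) recv 43: fwd; pos1(id39) recv 30: drop
Round 3: pos5(id96) recv 81: drop; pos0(id15) recv 96: fwd; pos1(id39) recv 43: fwd
Round 4: pos1(id39) recv 96: fwd; pos2(id81) recv 43: drop
Round 5: pos2(id81) recv 96: fwd
Round 6: pos3(id77) recv 96: fwd
Round 7: pos4(id64) recv 96: fwd
Round 8: pos5(id96) recv 96: ELECTED
Message ID 43 originates at pos 6; dropped at pos 2 in round 4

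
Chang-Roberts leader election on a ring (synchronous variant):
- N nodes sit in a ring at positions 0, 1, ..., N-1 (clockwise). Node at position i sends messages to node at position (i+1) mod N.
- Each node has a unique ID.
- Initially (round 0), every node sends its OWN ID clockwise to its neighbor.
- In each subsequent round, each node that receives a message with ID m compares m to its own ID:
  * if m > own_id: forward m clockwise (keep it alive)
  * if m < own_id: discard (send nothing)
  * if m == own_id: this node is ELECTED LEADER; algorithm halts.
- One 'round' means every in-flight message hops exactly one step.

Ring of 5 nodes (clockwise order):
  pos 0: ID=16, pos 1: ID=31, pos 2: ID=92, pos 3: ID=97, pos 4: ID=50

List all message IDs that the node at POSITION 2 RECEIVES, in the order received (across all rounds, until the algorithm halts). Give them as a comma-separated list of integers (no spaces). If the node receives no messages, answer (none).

Answer: 31,50,97

Derivation:
Round 1: pos1(id31) recv 16: drop; pos2(id92) recv 31: drop; pos3(id97) recv 92: drop; pos4(id50) recv 97: fwd; pos0(id16) recv 50: fwd
Round 2: pos0(id16) recv 97: fwd; pos1(id31) recv 50: fwd
Round 3: pos1(id31) recv 97: fwd; pos2(id92) recv 50: drop
Round 4: pos2(id92) recv 97: fwd
Round 5: pos3(id97) recv 97: ELECTED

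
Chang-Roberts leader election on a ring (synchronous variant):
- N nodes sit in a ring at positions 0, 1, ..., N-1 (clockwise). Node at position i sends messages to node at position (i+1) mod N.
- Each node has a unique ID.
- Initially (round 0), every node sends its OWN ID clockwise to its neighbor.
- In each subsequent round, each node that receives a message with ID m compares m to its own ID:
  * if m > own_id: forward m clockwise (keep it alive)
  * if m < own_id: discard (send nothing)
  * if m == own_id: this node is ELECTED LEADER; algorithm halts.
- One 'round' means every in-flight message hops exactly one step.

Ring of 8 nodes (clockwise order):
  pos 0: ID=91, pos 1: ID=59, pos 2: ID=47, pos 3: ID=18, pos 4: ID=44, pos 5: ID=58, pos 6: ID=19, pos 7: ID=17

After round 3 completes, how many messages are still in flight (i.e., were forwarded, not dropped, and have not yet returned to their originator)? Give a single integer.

Round 1: pos1(id59) recv 91: fwd; pos2(id47) recv 59: fwd; pos3(id18) recv 47: fwd; pos4(id44) recv 18: drop; pos5(id58) recv 44: drop; pos6(id19) recv 58: fwd; pos7(id17) recv 19: fwd; pos0(id91) recv 17: drop
Round 2: pos2(id47) recv 91: fwd; pos3(id18) recv 59: fwd; pos4(id44) recv 47: fwd; pos7(id17) recv 58: fwd; pos0(id91) recv 19: drop
Round 3: pos3(id18) recv 91: fwd; pos4(id44) recv 59: fwd; pos5(id58) recv 47: drop; pos0(id91) recv 58: drop
After round 3: 2 messages still in flight

Answer: 2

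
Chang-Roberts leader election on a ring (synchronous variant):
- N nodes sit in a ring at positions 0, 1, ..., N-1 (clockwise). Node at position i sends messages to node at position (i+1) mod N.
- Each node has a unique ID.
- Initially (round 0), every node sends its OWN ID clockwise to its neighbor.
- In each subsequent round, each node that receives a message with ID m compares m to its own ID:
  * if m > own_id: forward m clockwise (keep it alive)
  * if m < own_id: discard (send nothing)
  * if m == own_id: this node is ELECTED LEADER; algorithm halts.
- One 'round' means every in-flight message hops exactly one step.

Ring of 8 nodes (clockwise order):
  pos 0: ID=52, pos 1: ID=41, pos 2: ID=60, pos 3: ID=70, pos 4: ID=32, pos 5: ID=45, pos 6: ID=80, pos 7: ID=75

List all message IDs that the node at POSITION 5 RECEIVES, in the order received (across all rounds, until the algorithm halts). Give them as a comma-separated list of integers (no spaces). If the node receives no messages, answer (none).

Answer: 32,70,75,80

Derivation:
Round 1: pos1(id41) recv 52: fwd; pos2(id60) recv 41: drop; pos3(id70) recv 60: drop; pos4(id32) recv 70: fwd; pos5(id45) recv 32: drop; pos6(id80) recv 45: drop; pos7(id75) recv 80: fwd; pos0(id52) recv 75: fwd
Round 2: pos2(id60) recv 52: drop; pos5(id45) recv 70: fwd; pos0(id52) recv 80: fwd; pos1(id41) recv 75: fwd
Round 3: pos6(id80) recv 70: drop; pos1(id41) recv 80: fwd; pos2(id60) recv 75: fwd
Round 4: pos2(id60) recv 80: fwd; pos3(id70) recv 75: fwd
Round 5: pos3(id70) recv 80: fwd; pos4(id32) recv 75: fwd
Round 6: pos4(id32) recv 80: fwd; pos5(id45) recv 75: fwd
Round 7: pos5(id45) recv 80: fwd; pos6(id80) recv 75: drop
Round 8: pos6(id80) recv 80: ELECTED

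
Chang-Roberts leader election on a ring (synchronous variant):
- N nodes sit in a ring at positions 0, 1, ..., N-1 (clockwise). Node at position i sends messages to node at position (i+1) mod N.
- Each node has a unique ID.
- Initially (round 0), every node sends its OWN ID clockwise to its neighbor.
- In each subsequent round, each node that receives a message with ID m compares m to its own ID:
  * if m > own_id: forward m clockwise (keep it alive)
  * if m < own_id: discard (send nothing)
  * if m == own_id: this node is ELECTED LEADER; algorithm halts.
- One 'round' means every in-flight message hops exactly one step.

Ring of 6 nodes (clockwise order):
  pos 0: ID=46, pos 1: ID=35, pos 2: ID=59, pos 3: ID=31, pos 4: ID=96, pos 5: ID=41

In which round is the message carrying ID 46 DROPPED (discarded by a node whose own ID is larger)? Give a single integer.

Answer: 2

Derivation:
Round 1: pos1(id35) recv 46: fwd; pos2(id59) recv 35: drop; pos3(id31) recv 59: fwd; pos4(id96) recv 31: drop; pos5(id41) recv 96: fwd; pos0(id46) recv 41: drop
Round 2: pos2(id59) recv 46: drop; pos4(id96) recv 59: drop; pos0(id46) recv 96: fwd
Round 3: pos1(id35) recv 96: fwd
Round 4: pos2(id59) recv 96: fwd
Round 5: pos3(id31) recv 96: fwd
Round 6: pos4(id96) recv 96: ELECTED
Message ID 46 originates at pos 0; dropped at pos 2 in round 2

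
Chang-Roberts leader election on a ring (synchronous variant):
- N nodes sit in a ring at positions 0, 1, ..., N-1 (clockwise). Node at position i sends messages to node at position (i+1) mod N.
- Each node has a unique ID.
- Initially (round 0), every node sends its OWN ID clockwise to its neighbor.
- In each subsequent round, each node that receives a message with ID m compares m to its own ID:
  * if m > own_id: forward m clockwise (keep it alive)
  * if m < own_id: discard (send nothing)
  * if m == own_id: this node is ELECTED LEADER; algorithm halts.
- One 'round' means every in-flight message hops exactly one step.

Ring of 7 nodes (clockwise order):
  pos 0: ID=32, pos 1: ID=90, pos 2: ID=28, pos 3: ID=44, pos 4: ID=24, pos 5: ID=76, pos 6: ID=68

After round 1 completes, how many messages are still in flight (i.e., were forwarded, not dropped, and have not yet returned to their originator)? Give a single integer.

Round 1: pos1(id90) recv 32: drop; pos2(id28) recv 90: fwd; pos3(id44) recv 28: drop; pos4(id24) recv 44: fwd; pos5(id76) recv 24: drop; pos6(id68) recv 76: fwd; pos0(id32) recv 68: fwd
After round 1: 4 messages still in flight

Answer: 4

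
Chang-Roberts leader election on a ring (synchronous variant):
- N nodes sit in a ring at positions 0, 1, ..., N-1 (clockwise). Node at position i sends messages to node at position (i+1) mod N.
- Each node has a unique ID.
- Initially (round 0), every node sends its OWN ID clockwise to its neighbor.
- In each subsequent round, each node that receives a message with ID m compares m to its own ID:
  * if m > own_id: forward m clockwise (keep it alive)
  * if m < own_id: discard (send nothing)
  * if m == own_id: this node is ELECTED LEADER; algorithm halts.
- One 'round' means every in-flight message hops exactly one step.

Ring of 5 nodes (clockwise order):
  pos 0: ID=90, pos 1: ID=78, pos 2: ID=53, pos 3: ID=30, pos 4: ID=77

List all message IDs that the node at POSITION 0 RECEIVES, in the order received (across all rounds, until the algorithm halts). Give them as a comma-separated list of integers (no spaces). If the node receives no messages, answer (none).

Round 1: pos1(id78) recv 90: fwd; pos2(id53) recv 78: fwd; pos3(id30) recv 53: fwd; pos4(id77) recv 30: drop; pos0(id90) recv 77: drop
Round 2: pos2(id53) recv 90: fwd; pos3(id30) recv 78: fwd; pos4(id77) recv 53: drop
Round 3: pos3(id30) recv 90: fwd; pos4(id77) recv 78: fwd
Round 4: pos4(id77) recv 90: fwd; pos0(id90) recv 78: drop
Round 5: pos0(id90) recv 90: ELECTED

Answer: 77,78,90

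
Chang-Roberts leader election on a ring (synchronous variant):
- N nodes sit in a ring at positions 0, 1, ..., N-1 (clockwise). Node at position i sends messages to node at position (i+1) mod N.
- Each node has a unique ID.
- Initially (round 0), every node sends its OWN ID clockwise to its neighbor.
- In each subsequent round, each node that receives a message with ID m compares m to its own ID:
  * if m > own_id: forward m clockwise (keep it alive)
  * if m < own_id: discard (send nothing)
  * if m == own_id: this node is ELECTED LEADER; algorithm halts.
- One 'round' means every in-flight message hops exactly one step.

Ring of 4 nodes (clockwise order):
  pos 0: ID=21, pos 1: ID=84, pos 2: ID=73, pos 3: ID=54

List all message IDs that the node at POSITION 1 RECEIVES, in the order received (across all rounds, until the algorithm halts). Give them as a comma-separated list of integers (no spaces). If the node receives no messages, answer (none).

Round 1: pos1(id84) recv 21: drop; pos2(id73) recv 84: fwd; pos3(id54) recv 73: fwd; pos0(id21) recv 54: fwd
Round 2: pos3(id54) recv 84: fwd; pos0(id21) recv 73: fwd; pos1(id84) recv 54: drop
Round 3: pos0(id21) recv 84: fwd; pos1(id84) recv 73: drop
Round 4: pos1(id84) recv 84: ELECTED

Answer: 21,54,73,84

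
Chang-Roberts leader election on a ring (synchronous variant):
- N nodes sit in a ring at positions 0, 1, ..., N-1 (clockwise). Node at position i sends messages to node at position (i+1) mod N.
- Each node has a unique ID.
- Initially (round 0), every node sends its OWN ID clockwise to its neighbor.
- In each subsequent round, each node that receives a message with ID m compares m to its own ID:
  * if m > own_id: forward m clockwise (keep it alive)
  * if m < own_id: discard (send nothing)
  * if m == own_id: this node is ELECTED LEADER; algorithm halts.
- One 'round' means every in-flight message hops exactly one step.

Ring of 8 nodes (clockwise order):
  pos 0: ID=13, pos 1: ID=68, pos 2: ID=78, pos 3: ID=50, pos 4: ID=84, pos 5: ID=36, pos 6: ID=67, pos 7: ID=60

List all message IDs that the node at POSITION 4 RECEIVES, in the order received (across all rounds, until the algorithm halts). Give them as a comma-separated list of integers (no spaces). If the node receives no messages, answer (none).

Answer: 50,78,84

Derivation:
Round 1: pos1(id68) recv 13: drop; pos2(id78) recv 68: drop; pos3(id50) recv 78: fwd; pos4(id84) recv 50: drop; pos5(id36) recv 84: fwd; pos6(id67) recv 36: drop; pos7(id60) recv 67: fwd; pos0(id13) recv 60: fwd
Round 2: pos4(id84) recv 78: drop; pos6(id67) recv 84: fwd; pos0(id13) recv 67: fwd; pos1(id68) recv 60: drop
Round 3: pos7(id60) recv 84: fwd; pos1(id68) recv 67: drop
Round 4: pos0(id13) recv 84: fwd
Round 5: pos1(id68) recv 84: fwd
Round 6: pos2(id78) recv 84: fwd
Round 7: pos3(id50) recv 84: fwd
Round 8: pos4(id84) recv 84: ELECTED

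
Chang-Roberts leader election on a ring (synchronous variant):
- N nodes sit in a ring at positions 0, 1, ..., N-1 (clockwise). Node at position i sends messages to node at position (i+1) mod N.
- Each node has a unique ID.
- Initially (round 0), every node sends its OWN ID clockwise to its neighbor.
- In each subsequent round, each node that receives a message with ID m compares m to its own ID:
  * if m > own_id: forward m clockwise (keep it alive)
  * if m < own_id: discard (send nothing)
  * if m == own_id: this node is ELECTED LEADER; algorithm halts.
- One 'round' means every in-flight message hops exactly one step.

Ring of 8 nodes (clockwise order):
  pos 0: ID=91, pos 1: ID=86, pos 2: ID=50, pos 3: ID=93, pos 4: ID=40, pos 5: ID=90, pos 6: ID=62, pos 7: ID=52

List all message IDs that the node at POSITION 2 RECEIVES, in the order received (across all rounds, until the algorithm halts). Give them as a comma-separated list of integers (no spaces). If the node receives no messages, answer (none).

Round 1: pos1(id86) recv 91: fwd; pos2(id50) recv 86: fwd; pos3(id93) recv 50: drop; pos4(id40) recv 93: fwd; pos5(id90) recv 40: drop; pos6(id62) recv 90: fwd; pos7(id52) recv 62: fwd; pos0(id91) recv 52: drop
Round 2: pos2(id50) recv 91: fwd; pos3(id93) recv 86: drop; pos5(id90) recv 93: fwd; pos7(id52) recv 90: fwd; pos0(id91) recv 62: drop
Round 3: pos3(id93) recv 91: drop; pos6(id62) recv 93: fwd; pos0(id91) recv 90: drop
Round 4: pos7(id52) recv 93: fwd
Round 5: pos0(id91) recv 93: fwd
Round 6: pos1(id86) recv 93: fwd
Round 7: pos2(id50) recv 93: fwd
Round 8: pos3(id93) recv 93: ELECTED

Answer: 86,91,93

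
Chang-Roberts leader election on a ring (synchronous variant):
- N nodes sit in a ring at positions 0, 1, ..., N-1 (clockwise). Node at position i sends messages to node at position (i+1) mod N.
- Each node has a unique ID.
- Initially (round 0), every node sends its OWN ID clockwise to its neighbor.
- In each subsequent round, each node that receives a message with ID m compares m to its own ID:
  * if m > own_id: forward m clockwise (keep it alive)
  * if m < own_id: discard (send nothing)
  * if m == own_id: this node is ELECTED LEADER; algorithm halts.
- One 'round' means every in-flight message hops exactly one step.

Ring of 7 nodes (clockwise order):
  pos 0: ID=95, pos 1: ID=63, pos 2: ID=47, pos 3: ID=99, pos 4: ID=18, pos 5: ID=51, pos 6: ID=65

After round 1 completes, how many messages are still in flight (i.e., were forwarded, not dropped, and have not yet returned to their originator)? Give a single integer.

Answer: 3

Derivation:
Round 1: pos1(id63) recv 95: fwd; pos2(id47) recv 63: fwd; pos3(id99) recv 47: drop; pos4(id18) recv 99: fwd; pos5(id51) recv 18: drop; pos6(id65) recv 51: drop; pos0(id95) recv 65: drop
After round 1: 3 messages still in flight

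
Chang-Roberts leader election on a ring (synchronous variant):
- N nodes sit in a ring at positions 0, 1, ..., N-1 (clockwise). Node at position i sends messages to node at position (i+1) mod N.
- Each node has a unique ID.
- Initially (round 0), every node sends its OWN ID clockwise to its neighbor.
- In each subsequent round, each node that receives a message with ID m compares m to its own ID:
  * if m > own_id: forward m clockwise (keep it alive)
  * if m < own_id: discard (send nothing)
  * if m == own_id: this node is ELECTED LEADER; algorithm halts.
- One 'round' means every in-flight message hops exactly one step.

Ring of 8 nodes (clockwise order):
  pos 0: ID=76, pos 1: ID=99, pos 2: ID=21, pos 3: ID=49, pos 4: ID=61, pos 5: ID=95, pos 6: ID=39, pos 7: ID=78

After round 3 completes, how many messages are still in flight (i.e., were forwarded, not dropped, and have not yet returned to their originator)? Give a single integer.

Round 1: pos1(id99) recv 76: drop; pos2(id21) recv 99: fwd; pos3(id49) recv 21: drop; pos4(id61) recv 49: drop; pos5(id95) recv 61: drop; pos6(id39) recv 95: fwd; pos7(id78) recv 39: drop; pos0(id76) recv 78: fwd
Round 2: pos3(id49) recv 99: fwd; pos7(id78) recv 95: fwd; pos1(id99) recv 78: drop
Round 3: pos4(id61) recv 99: fwd; pos0(id76) recv 95: fwd
After round 3: 2 messages still in flight

Answer: 2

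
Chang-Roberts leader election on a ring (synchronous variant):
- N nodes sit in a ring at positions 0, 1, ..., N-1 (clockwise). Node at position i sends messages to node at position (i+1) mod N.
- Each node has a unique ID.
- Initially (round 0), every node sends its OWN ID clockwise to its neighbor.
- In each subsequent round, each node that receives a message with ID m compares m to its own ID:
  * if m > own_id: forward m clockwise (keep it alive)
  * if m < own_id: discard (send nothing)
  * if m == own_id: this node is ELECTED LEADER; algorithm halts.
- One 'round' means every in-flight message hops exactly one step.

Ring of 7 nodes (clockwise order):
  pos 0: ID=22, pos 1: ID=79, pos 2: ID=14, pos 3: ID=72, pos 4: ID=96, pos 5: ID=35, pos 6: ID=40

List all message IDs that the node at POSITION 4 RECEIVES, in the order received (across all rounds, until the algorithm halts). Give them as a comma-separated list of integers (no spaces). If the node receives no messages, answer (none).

Round 1: pos1(id79) recv 22: drop; pos2(id14) recv 79: fwd; pos3(id72) recv 14: drop; pos4(id96) recv 72: drop; pos5(id35) recv 96: fwd; pos6(id40) recv 35: drop; pos0(id22) recv 40: fwd
Round 2: pos3(id72) recv 79: fwd; pos6(id40) recv 96: fwd; pos1(id79) recv 40: drop
Round 3: pos4(id96) recv 79: drop; pos0(id22) recv 96: fwd
Round 4: pos1(id79) recv 96: fwd
Round 5: pos2(id14) recv 96: fwd
Round 6: pos3(id72) recv 96: fwd
Round 7: pos4(id96) recv 96: ELECTED

Answer: 72,79,96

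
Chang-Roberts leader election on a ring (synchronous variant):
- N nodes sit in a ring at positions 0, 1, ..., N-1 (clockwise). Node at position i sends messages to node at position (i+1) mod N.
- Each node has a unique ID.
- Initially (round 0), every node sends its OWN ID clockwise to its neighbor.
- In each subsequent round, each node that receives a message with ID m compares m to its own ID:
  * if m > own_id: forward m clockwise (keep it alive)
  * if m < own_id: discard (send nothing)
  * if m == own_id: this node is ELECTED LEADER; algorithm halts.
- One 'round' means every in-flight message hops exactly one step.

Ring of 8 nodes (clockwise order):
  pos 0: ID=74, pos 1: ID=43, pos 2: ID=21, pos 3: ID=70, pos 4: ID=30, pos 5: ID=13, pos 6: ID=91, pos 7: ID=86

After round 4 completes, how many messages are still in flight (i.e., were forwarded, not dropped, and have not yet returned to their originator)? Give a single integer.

Answer: 3

Derivation:
Round 1: pos1(id43) recv 74: fwd; pos2(id21) recv 43: fwd; pos3(id70) recv 21: drop; pos4(id30) recv 70: fwd; pos5(id13) recv 30: fwd; pos6(id91) recv 13: drop; pos7(id86) recv 91: fwd; pos0(id74) recv 86: fwd
Round 2: pos2(id21) recv 74: fwd; pos3(id70) recv 43: drop; pos5(id13) recv 70: fwd; pos6(id91) recv 30: drop; pos0(id74) recv 91: fwd; pos1(id43) recv 86: fwd
Round 3: pos3(id70) recv 74: fwd; pos6(id91) recv 70: drop; pos1(id43) recv 91: fwd; pos2(id21) recv 86: fwd
Round 4: pos4(id30) recv 74: fwd; pos2(id21) recv 91: fwd; pos3(id70) recv 86: fwd
After round 4: 3 messages still in flight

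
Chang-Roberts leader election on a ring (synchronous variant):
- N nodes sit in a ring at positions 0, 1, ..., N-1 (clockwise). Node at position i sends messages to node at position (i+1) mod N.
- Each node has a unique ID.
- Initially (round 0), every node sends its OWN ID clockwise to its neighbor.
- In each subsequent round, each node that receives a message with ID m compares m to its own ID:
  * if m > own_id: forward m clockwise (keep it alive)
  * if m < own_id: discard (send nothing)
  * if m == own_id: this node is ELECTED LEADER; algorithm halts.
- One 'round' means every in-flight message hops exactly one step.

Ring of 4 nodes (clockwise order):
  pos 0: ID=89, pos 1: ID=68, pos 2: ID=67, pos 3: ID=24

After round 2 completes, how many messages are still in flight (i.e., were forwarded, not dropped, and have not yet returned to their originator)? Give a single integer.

Answer: 2

Derivation:
Round 1: pos1(id68) recv 89: fwd; pos2(id67) recv 68: fwd; pos3(id24) recv 67: fwd; pos0(id89) recv 24: drop
Round 2: pos2(id67) recv 89: fwd; pos3(id24) recv 68: fwd; pos0(id89) recv 67: drop
After round 2: 2 messages still in flight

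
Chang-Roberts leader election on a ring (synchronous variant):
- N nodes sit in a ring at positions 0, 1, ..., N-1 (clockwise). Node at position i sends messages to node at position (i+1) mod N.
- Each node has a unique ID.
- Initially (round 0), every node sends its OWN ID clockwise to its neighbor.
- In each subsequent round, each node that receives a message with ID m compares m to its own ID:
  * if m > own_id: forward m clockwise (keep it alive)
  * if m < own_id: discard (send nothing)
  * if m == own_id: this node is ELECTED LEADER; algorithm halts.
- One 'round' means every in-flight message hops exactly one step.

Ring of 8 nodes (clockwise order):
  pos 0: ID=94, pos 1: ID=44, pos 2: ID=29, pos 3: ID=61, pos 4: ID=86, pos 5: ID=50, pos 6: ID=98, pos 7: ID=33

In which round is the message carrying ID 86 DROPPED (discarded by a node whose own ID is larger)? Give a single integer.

Round 1: pos1(id44) recv 94: fwd; pos2(id29) recv 44: fwd; pos3(id61) recv 29: drop; pos4(id86) recv 61: drop; pos5(id50) recv 86: fwd; pos6(id98) recv 50: drop; pos7(id33) recv 98: fwd; pos0(id94) recv 33: drop
Round 2: pos2(id29) recv 94: fwd; pos3(id61) recv 44: drop; pos6(id98) recv 86: drop; pos0(id94) recv 98: fwd
Round 3: pos3(id61) recv 94: fwd; pos1(id44) recv 98: fwd
Round 4: pos4(id86) recv 94: fwd; pos2(id29) recv 98: fwd
Round 5: pos5(id50) recv 94: fwd; pos3(id61) recv 98: fwd
Round 6: pos6(id98) recv 94: drop; pos4(id86) recv 98: fwd
Round 7: pos5(id50) recv 98: fwd
Round 8: pos6(id98) recv 98: ELECTED
Message ID 86 originates at pos 4; dropped at pos 6 in round 2

Answer: 2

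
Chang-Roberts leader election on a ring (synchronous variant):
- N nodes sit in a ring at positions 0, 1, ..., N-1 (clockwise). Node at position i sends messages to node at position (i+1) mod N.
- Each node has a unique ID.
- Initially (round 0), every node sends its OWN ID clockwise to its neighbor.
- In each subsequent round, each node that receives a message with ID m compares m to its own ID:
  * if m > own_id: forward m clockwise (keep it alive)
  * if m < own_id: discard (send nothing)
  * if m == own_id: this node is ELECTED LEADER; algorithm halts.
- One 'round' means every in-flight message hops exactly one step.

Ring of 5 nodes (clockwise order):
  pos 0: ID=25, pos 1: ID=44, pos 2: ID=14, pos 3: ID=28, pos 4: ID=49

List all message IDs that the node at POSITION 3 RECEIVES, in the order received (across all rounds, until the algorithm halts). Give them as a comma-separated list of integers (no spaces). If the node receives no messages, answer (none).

Round 1: pos1(id44) recv 25: drop; pos2(id14) recv 44: fwd; pos3(id28) recv 14: drop; pos4(id49) recv 28: drop; pos0(id25) recv 49: fwd
Round 2: pos3(id28) recv 44: fwd; pos1(id44) recv 49: fwd
Round 3: pos4(id49) recv 44: drop; pos2(id14) recv 49: fwd
Round 4: pos3(id28) recv 49: fwd
Round 5: pos4(id49) recv 49: ELECTED

Answer: 14,44,49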